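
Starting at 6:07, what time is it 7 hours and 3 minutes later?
Starting time: 6:07
Adding 3 minutes to 7 minutes: 7 + 3 = 10 minutes
Adding 7 hours: 6 + 7 = 13 - 12 = 1
Final time: 1:10

Final answer: 1:10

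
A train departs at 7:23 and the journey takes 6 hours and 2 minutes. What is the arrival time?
Starting time: 7:23
Adding 2 minutes to 23 minutes: 23 + 2 = 25 minutes
Adding 6 hours: 7 + 6 = 13 - 12 = 1
Final time: 1:25

Final answer: 1:25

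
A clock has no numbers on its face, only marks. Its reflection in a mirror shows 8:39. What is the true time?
Reflection across the vertical (12-6) axis maps a hand at angle A degrees to (360 - A) degrees, which sends a reading of T minutes past 12:00 to (720 - T) minutes past 12:00.
Mirror reads 8:39 = 519 minutes past 12:00.
Actual time: (720 - 519) mod 720 = 201 minutes = 3:21.

Final answer: 3:21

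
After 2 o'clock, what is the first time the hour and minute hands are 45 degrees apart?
At t minutes past 2:00, the hour hand is at 30 x 2 + 0.5t degrees and the minute hand is at 6t degrees.
The smaller angle between them is 45 degrees when |30H - 5.5t| = 45 or |30H - 5.5t| = 315.
With H = 2, solve 30 x 2 - 5.5t = +/- target for each target:
  t = (30 x 2 - 45) / 5.5 = 2.73
  t = (30 x 2 + 45) / 5.5 = 19.09
  t = (30 x 2 - 315) / 5.5 = -46.36 (outside (0, 60))
  t = (30 x 2 + 315) / 5.5 = 68.18 (outside (0, 60))
Valid solutions in (0, 60): {2.73, 19.09} minutes.
The first occurrence is t = 2.73 minutes.
The hands form a 45-degree angle at 2.73 minutes past 2:00.

Final answer: 2.73 minutes past 2:00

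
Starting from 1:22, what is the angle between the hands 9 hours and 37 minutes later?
First find the time 9 hours and 37 minutes after 1:22.
Total minutes: 1 x 60 + 22 + 9 x 60 + 37 = 659.
659 mod 720 = 659 minutes = 10:59.
Now compute the angle at 10:59:
Hour hand: 10 x 30 + 59 x 0.5 = 329.5 degrees
Minute hand: 59 x 6 = 354 degrees
Difference: |329.5 - 354| = 24.5 degrees
The angle is 24.5 degrees

Final answer: 24.5 degrees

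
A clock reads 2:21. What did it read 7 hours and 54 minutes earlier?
Starting time: 2:21 = 141 total minutes past 12:00
Subtracting: 7 hours and 54 minutes = 474 minutes
141 - 474 = -333 (negative, add 12 hours = 720) = 387 minutes
= 6 hours and 27 minutes past 12:00 = 6:27

Final answer: 6:27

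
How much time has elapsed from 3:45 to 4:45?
From 3:45 to 4:45:
(4 x 60 + 45) - (3 x 60 + 45) = 285 - 225 = 60 minutes
= 1 hour

Final answer: 1 hour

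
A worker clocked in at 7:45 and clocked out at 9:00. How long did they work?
From 7:45 to 9:00:
(9 x 60 + 0) - (7 x 60 + 45) = 540 - 465 = 75 minutes
= 1 hour and 15 minutes

Final answer: 1 hour and 15 minutes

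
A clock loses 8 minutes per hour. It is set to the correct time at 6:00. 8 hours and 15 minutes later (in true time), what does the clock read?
For every 60 true minutes, the faulty clock advances 60 - 8 = 52 minutes.
True elapsed: 8 hours and 15 minutes = 495 minutes.
Faulty clock advances: 495 x 52/60 = 429 minutes (drift: 66 minutes behind).
Shown time: 6:00 + 429 minutes = 1:09.

Final answer: 1:09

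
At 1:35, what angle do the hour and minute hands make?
Hour hand position: 1 x 30 + 35 x 0.5 = 47.5 degrees
Minute hand position: 35 x 6 = 210 degrees
Difference: |47.5 - 210| = 162.5 degrees
The angle between the hands is 162.5 degrees

Final answer: 162.5 degrees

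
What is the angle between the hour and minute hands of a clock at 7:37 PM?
Hour hand position: 7 x 30 + 37 x 0.5 = 228.5 degrees
Minute hand position: 37 x 6 = 222 degrees
Difference: |228.5 - 222| = 6.5 degrees
The angle between the hands is 6.5 degrees

Final answer: 6.5 degrees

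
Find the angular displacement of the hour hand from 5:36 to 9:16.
The hour hand moves 0.5 degrees per minute.
Time elapsed: 9:16 - 5:36 = 220 minutes
Angular displacement: 220 x 0.5 = 110 degrees

Final answer: 110 degrees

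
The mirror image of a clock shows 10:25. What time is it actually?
Reflection across the vertical (12-6) axis maps a hand at angle A degrees to (360 - A) degrees, which sends a reading of T minutes past 12:00 to (720 - T) minutes past 12:00.
Mirror reads 10:25 = 625 minutes past 12:00.
Actual time: (720 - 625) mod 720 = 95 minutes = 1:35.

Final answer: 1:35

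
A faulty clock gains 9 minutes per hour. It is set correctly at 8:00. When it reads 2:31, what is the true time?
For every 60 true minutes, the faulty clock advances 69 minutes, so 1 faulty-clock minute corresponds to 60/69 true minutes.
From 8:00 to 2:31 on the faulty dial is 391 minutes.
True elapsed: 391 x 60/69 = 340 minutes = 5 hours and 40 minutes.
True time: 8:00 + 5 hours and 40 minutes = 1:40.

Final answer: 1:40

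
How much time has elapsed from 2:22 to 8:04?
From 2:22 to 8:04:
(8 x 60 + 4) - (2 x 60 + 22) = 484 - 142 = 342 minutes
= 5 hours and 42 minutes

Final answer: 5 hours and 42 minutes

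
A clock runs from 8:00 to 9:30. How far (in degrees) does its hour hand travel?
The hour hand moves 0.5 degrees per minute.
Time elapsed: 9:30 - 8:00 = 90 minutes
Angular displacement: 90 x 0.5 = 45 degrees

Final answer: 45 degrees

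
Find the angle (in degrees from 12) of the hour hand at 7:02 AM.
The hour hand moves 30 degrees per hour and 0.5 degrees per minute.
At 7:02: (7) x 30 + 2 x 0.5 = 210 + 1 = 211 degrees

Final answer: 211 degrees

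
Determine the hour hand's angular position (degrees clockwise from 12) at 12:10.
The hour hand moves 30 degrees per hour and 0.5 degrees per minute.
At 12:10: (0) x 30 + 10 x 0.5 = 0 + 5 = 5 degrees

Final answer: 5 degrees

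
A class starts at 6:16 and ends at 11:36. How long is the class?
From 6:16 to 11:36:
(11 x 60 + 36) - (6 x 60 + 16) = 696 - 376 = 320 minutes
= 5 hours and 20 minutes

Final answer: 5 hours and 20 minutes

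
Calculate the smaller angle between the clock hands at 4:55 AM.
Hour hand position: 4 x 30 + 55 x 0.5 = 147.5 degrees
Minute hand position: 55 x 6 = 330 degrees
Difference: |147.5 - 330| = 182.5 degrees
Since 182.5 > 180, the smaller angle is 360 - 182.5 = 177.5 degrees

Final answer: 177.5 degrees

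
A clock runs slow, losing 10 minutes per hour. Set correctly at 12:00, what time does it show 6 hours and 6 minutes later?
For every 60 true minutes, the faulty clock advances 60 - 10 = 50 minutes.
True elapsed: 6 hours and 6 minutes = 366 minutes.
Faulty clock advances: 366 x 50/60 = 305 minutes (drift: 61 minutes behind).
Shown time: 12:00 + 305 minutes = 5:05.

Final answer: 5:05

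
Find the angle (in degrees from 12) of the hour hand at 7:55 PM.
The hour hand moves 30 degrees per hour and 0.5 degrees per minute.
At 7:55: (7) x 30 + 55 x 0.5 = 210 + 27.5 = 237.5 degrees

Final answer: 237.5 degrees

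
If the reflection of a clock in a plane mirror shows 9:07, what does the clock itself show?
Reflection across the vertical (12-6) axis maps a hand at angle A degrees to (360 - A) degrees, which sends a reading of T minutes past 12:00 to (720 - T) minutes past 12:00.
Mirror reads 9:07 = 547 minutes past 12:00.
Actual time: (720 - 547) mod 720 = 173 minutes = 2:53.

Final answer: 2:53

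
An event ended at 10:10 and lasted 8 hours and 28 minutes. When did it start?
Starting time: 10:10 = 610 total minutes past 12:00
Subtracting: 8 hours and 28 minutes = 508 minutes
610 - 508 = 102 minutes
= 1 hour and 42 minutes past 12:00 = 1:42

Final answer: 1:42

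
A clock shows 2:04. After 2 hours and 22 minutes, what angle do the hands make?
First find the time 2 hours and 22 minutes after 2:04.
Total minutes: 2 x 60 + 4 + 2 x 60 + 22 = 266.
266 mod 720 = 266 minutes = 4:26.
Now compute the angle at 4:26:
Hour hand: 4 x 30 + 26 x 0.5 = 133 degrees
Minute hand: 26 x 6 = 156 degrees
Difference: |133 - 156| = 23 degrees
The angle is 23 degrees

Final answer: 23 degrees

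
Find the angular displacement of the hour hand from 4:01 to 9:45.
The hour hand moves 0.5 degrees per minute.
Time elapsed: 9:45 - 4:01 = 344 minutes
Angular displacement: 344 x 0.5 = 172 degrees

Final answer: 172 degrees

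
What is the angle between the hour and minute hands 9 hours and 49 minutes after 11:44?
First find the time 9 hours and 49 minutes after 11:44.
Total minutes: 11 x 60 + 44 + 9 x 60 + 49 = 1293.
1293 mod 720 = 573 minutes = 9:33.
Now compute the angle at 9:33:
Hour hand: 9 x 30 + 33 x 0.5 = 286.5 degrees
Minute hand: 33 x 6 = 198 degrees
Difference: |286.5 - 198| = 88.5 degrees
The angle is 88.5 degrees

Final answer: 88.5 degrees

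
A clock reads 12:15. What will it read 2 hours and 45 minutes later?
Starting time: 12:15
Adding 45 minutes to 15 minutes: 15 + 45 = 60 minutes = 1 hour
Adding 2 hours: 12 + 2 + 1 (carry) = 15 - 12 = 3
Final time: 3:00

Final answer: 3:00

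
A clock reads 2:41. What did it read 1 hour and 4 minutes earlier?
Starting time: 2:41 = 161 total minutes past 12:00
Subtracting: 1 hour and 4 minutes = 64 minutes
161 - 64 = 97 minutes
= 1 hour and 37 minutes past 12:00 = 1:37

Final answer: 1:37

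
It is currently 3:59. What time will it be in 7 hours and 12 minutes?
Starting time: 3:59
Adding 12 minutes to 59 minutes: 59 + 12 = 71 minutes = 1 hour and 11 minutes
Adding 7 hours: 3 + 7 + 1 (carry) = 11
Final time: 11:11

Final answer: 11:11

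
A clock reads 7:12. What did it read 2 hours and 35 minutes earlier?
Starting time: 7:12 = 432 total minutes past 12:00
Subtracting: 2 hours and 35 minutes = 155 minutes
432 - 155 = 277 minutes
= 4 hours and 37 minutes past 12:00 = 4:37

Final answer: 4:37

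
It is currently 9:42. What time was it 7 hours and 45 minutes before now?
Starting time: 9:42 = 582 total minutes past 12:00
Subtracting: 7 hours and 45 minutes = 465 minutes
582 - 465 = 117 minutes
= 1 hour and 57 minutes past 12:00 = 1:57

Final answer: 1:57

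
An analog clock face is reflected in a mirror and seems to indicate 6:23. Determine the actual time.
Reflection across the vertical (12-6) axis maps a hand at angle A degrees to (360 - A) degrees, which sends a reading of T minutes past 12:00 to (720 - T) minutes past 12:00.
Mirror reads 6:23 = 383 minutes past 12:00.
Actual time: (720 - 383) mod 720 = 337 minutes = 5:37.

Final answer: 5:37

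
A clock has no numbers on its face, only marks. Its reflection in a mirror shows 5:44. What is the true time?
Reflection across the vertical (12-6) axis maps a hand at angle A degrees to (360 - A) degrees, which sends a reading of T minutes past 12:00 to (720 - T) minutes past 12:00.
Mirror reads 5:44 = 344 minutes past 12:00.
Actual time: (720 - 344) mod 720 = 376 minutes = 6:16.

Final answer: 6:16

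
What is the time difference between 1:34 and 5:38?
From 1:34 to 5:38:
(5 x 60 + 38) - (1 x 60 + 34) = 338 - 94 = 244 minutes
= 4 hours and 4 minutes

Final answer: 4 hours and 4 minutes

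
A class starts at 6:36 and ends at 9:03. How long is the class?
From 6:36 to 9:03:
(9 x 60 + 3) - (6 x 60 + 36) = 543 - 396 = 147 minutes
= 2 hours and 27 minutes

Final answer: 2 hours and 27 minutes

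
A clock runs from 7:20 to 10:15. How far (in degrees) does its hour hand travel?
The hour hand moves 0.5 degrees per minute.
Time elapsed: 10:15 - 7:20 = 175 minutes
Angular displacement: 175 x 0.5 = 87.5 degrees

Final answer: 87.5 degrees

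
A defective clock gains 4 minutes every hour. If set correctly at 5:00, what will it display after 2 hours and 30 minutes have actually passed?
For every 60 true minutes, the faulty clock advances 60 + 4 = 64 minutes.
True elapsed: 2 hours and 30 minutes = 150 minutes.
Faulty clock advances: 150 x 64/60 = 160 minutes (drift: 10 minutes ahead).
Shown time: 5:00 + 160 minutes = 7:40.

Final answer: 7:40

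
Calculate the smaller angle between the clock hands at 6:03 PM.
Hour hand position: 6 x 30 + 3 x 0.5 = 181.5 degrees
Minute hand position: 3 x 6 = 18 degrees
Difference: |181.5 - 18| = 163.5 degrees
The angle between the hands is 163.5 degrees

Final answer: 163.5 degrees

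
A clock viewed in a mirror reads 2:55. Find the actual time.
Reflection across the vertical (12-6) axis maps a hand at angle A degrees to (360 - A) degrees, which sends a reading of T minutes past 12:00 to (720 - T) minutes past 12:00.
Mirror reads 2:55 = 175 minutes past 12:00.
Actual time: (720 - 175) mod 720 = 545 minutes = 9:05.

Final answer: 9:05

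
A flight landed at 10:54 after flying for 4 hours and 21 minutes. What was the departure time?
Starting time: 10:54 = 654 total minutes past 12:00
Subtracting: 4 hours and 21 minutes = 261 minutes
654 - 261 = 393 minutes
= 6 hours and 33 minutes past 12:00 = 6:33

Final answer: 6:33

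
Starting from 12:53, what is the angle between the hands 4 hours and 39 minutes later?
First find the time 4 hours and 39 minutes after 12:53.
Total minutes: 12 x 60 + 53 + 4 x 60 + 39 = 1052.
1052 mod 720 = 332 minutes = 5:32.
Now compute the angle at 5:32:
Hour hand: 5 x 30 + 32 x 0.5 = 166 degrees
Minute hand: 32 x 6 = 192 degrees
Difference: |166 - 192| = 26 degrees
The angle is 26 degrees

Final answer: 26 degrees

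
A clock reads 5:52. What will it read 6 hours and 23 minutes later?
Starting time: 5:52
Adding 23 minutes to 52 minutes: 52 + 23 = 75 minutes = 1 hour and 15 minutes
Adding 6 hours: 5 + 6 + 1 (carry) = 12
Final time: 12:15

Final answer: 12:15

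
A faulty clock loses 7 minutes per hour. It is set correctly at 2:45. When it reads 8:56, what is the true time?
For every 60 true minutes, the faulty clock advances 53 minutes, so 1 faulty-clock minute corresponds to 60/53 true minutes.
From 2:45 to 8:56 on the faulty dial is 371 minutes.
True elapsed: 371 x 60/53 = 420 minutes = 7 hours.
True time: 2:45 + 7 hours = 9:45.

Final answer: 9:45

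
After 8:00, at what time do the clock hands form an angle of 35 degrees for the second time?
At t minutes past 8:00, the hour hand is at 30 x 8 + 0.5t degrees and the minute hand is at 6t degrees.
The smaller angle between them is 35 degrees when |30H - 5.5t| = 35 or |30H - 5.5t| = 325.
With H = 8, solve 30 x 8 - 5.5t = +/- target for each target:
  t = (30 x 8 - 35) / 5.5 = 37.27
  t = (30 x 8 + 35) / 5.5 = 50
  t = (30 x 8 - 325) / 5.5 = -15.45 (outside (0, 60))
  t = (30 x 8 + 325) / 5.5 = 102.73 (outside (0, 60))
Valid solutions in (0, 60): {37.27, 50} minutes.
The second occurrence is t = 50 minutes.
The hands form a 35-degree angle at 50 minutes past 8:00.

Final answer: 50 minutes past 8:00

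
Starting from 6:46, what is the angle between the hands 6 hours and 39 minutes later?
First find the time 6 hours and 39 minutes after 6:46.
Total minutes: 6 x 60 + 46 + 6 x 60 + 39 = 805.
805 mod 720 = 85 minutes = 1:25.
Now compute the angle at 1:25:
Hour hand: 1 x 30 + 25 x 0.5 = 42.5 degrees
Minute hand: 25 x 6 = 150 degrees
Difference: |42.5 - 150| = 107.5 degrees
The angle is 107.5 degrees

Final answer: 107.5 degrees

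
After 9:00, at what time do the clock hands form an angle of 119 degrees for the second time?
At t minutes past 9:00, the hour hand is at 30 x 9 + 0.5t degrees and the minute hand is at 6t degrees.
The smaller angle between them is 119 degrees when |30H - 5.5t| = 119 or |30H - 5.5t| = 241.
With H = 9, solve 30 x 9 - 5.5t = +/- target for each target:
  t = (30 x 9 - 119) / 5.5 = 27.45
  t = (30 x 9 + 119) / 5.5 = 70.73 (outside (0, 60))
  t = (30 x 9 - 241) / 5.5 = 5.27
  t = (30 x 9 + 241) / 5.5 = 92.91 (outside (0, 60))
Valid solutions in (0, 60): {5.27, 27.45} minutes.
The second occurrence is t = 27.45 minutes.
The hands form a 119-degree angle at 27.45 minutes past 9:00.

Final answer: 27.45 minutes past 9:00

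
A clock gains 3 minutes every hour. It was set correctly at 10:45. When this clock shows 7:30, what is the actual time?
For every 60 true minutes, the faulty clock advances 63 minutes, so 1 faulty-clock minute corresponds to 60/63 true minutes.
From 10:45 to 7:30 on the faulty dial is 525 minutes.
True elapsed: 525 x 60/63 = 500 minutes = 8 hours and 20 minutes.
True time: 10:45 + 8 hours and 20 minutes = 7:05.

Final answer: 7:05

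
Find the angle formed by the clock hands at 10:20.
Hour hand position: 10 x 30 + 20 x 0.5 = 310 degrees
Minute hand position: 20 x 6 = 120 degrees
Difference: |310 - 120| = 190 degrees
Since 190 > 180, the smaller angle is 360 - 190 = 170 degrees

Final answer: 170 degrees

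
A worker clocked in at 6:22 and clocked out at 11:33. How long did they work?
From 6:22 to 11:33:
(11 x 60 + 33) - (6 x 60 + 22) = 693 - 382 = 311 minutes
= 5 hours and 11 minutes

Final answer: 5 hours and 11 minutes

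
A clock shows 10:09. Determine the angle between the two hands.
Hour hand position: 10 x 30 + 9 x 0.5 = 304.5 degrees
Minute hand position: 9 x 6 = 54 degrees
Difference: |304.5 - 54| = 250.5 degrees
Since 250.5 > 180, the smaller angle is 360 - 250.5 = 109.5 degrees

Final answer: 109.5 degrees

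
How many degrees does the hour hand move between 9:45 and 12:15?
The hour hand moves 0.5 degrees per minute.
Time elapsed: 12:15 - 9:45 = 150 minutes
Angular displacement: 150 x 0.5 = 75 degrees

Final answer: 75 degrees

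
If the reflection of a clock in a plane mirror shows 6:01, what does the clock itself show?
Reflection across the vertical (12-6) axis maps a hand at angle A degrees to (360 - A) degrees, which sends a reading of T minutes past 12:00 to (720 - T) minutes past 12:00.
Mirror reads 6:01 = 361 minutes past 12:00.
Actual time: (720 - 361) mod 720 = 359 minutes = 5:59.

Final answer: 5:59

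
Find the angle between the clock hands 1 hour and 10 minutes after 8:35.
First find the time 1 hour and 10 minutes after 8:35.
Total minutes: 8 x 60 + 35 + 1 x 60 + 10 = 585.
585 mod 720 = 585 minutes = 9:45.
Now compute the angle at 9:45:
Hour hand: 9 x 30 + 45 x 0.5 = 292.5 degrees
Minute hand: 45 x 6 = 270 degrees
Difference: |292.5 - 270| = 22.5 degrees
The angle is 22.5 degrees

Final answer: 22.5 degrees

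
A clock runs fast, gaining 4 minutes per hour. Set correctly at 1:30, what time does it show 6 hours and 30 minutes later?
For every 60 true minutes, the faulty clock advances 60 + 4 = 64 minutes.
True elapsed: 6 hours and 30 minutes = 390 minutes.
Faulty clock advances: 390 x 64/60 = 416 minutes (drift: 26 minutes ahead).
Shown time: 1:30 + 416 minutes = 8:26.

Final answer: 8:26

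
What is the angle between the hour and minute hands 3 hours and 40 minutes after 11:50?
First find the time 3 hours and 40 minutes after 11:50.
Total minutes: 11 x 60 + 50 + 3 x 60 + 40 = 930.
930 mod 720 = 210 minutes = 3:30.
Now compute the angle at 3:30:
Hour hand: 3 x 30 + 30 x 0.5 = 105 degrees
Minute hand: 30 x 6 = 180 degrees
Difference: |105 - 180| = 75 degrees
The angle is 75 degrees

Final answer: 75 degrees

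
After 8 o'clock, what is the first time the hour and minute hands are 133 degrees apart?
At t minutes past 8:00, the hour hand is at 30 x 8 + 0.5t degrees and the minute hand is at 6t degrees.
The smaller angle between them is 133 degrees when |30H - 5.5t| = 133 or |30H - 5.5t| = 227.
With H = 8, solve 30 x 8 - 5.5t = +/- target for each target:
  t = (30 x 8 - 133) / 5.5 = 19.45
  t = (30 x 8 + 133) / 5.5 = 67.82 (outside (0, 60))
  t = (30 x 8 - 227) / 5.5 = 2.36
  t = (30 x 8 + 227) / 5.5 = 84.91 (outside (0, 60))
Valid solutions in (0, 60): {2.36, 19.45} minutes.
The first occurrence is t = 2.36 minutes.
The hands form a 133-degree angle at 2.36 minutes past 8:00.

Final answer: 2.36 minutes past 8:00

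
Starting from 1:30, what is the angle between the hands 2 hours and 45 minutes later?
First find the time 2 hours and 45 minutes after 1:30.
Total minutes: 1 x 60 + 30 + 2 x 60 + 45 = 255.
255 mod 720 = 255 minutes = 4:15.
Now compute the angle at 4:15:
Hour hand: 4 x 30 + 15 x 0.5 = 127.5 degrees
Minute hand: 15 x 6 = 90 degrees
Difference: |127.5 - 90| = 37.5 degrees
The angle is 37.5 degrees

Final answer: 37.5 degrees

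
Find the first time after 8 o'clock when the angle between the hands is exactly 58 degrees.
At t minutes past 8:00, the hour hand is at 30 x 8 + 0.5t degrees and the minute hand is at 6t degrees.
The smaller angle between them is 58 degrees when |30H - 5.5t| = 58 or |30H - 5.5t| = 302.
With H = 8, solve 30 x 8 - 5.5t = +/- target for each target:
  t = (30 x 8 - 58) / 5.5 = 33.09
  t = (30 x 8 + 58) / 5.5 = 54.18
  t = (30 x 8 - 302) / 5.5 = -11.27 (outside (0, 60))
  t = (30 x 8 + 302) / 5.5 = 98.55 (outside (0, 60))
Valid solutions in (0, 60): {33.09, 54.18} minutes.
The first occurrence is t = 33.09 minutes.
The hands form a 58-degree angle at 33.09 minutes past 8:00.

Final answer: 33.09 minutes past 8:00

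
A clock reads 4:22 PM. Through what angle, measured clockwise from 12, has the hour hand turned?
The hour hand moves 30 degrees per hour and 0.5 degrees per minute.
At 4:22: (4) x 30 + 22 x 0.5 = 120 + 11 = 131 degrees

Final answer: 131 degrees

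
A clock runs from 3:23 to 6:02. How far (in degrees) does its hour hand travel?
The hour hand moves 0.5 degrees per minute.
Time elapsed: 6:02 - 3:23 = 159 minutes
Angular displacement: 159 x 0.5 = 79.5 degrees

Final answer: 79.5 degrees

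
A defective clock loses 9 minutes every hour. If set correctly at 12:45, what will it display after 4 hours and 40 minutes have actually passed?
For every 60 true minutes, the faulty clock advances 60 - 9 = 51 minutes.
True elapsed: 4 hours and 40 minutes = 280 minutes.
Faulty clock advances: 280 x 51/60 = 238 minutes (drift: 42 minutes behind).
Shown time: 12:45 + 238 minutes = 4:43.

Final answer: 4:43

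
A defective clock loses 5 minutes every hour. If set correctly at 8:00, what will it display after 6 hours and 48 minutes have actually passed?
For every 60 true minutes, the faulty clock advances 60 - 5 = 55 minutes.
True elapsed: 6 hours and 48 minutes = 408 minutes.
Faulty clock advances: 408 x 55/60 = 374 minutes (drift: 34 minutes behind).
Shown time: 8:00 + 374 minutes = 2:14.

Final answer: 2:14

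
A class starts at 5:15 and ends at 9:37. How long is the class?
From 5:15 to 9:37:
(9 x 60 + 37) - (5 x 60 + 15) = 577 - 315 = 262 minutes
= 4 hours and 22 minutes

Final answer: 4 hours and 22 minutes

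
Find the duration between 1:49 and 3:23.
From 1:49 to 3:23:
(3 x 60 + 23) - (1 x 60 + 49) = 203 - 109 = 94 minutes
= 1 hour and 34 minutes

Final answer: 1 hour and 34 minutes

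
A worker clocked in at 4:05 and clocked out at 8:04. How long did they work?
From 4:05 to 8:04:
(8 x 60 + 4) - (4 x 60 + 5) = 484 - 245 = 239 minutes
= 3 hours and 59 minutes

Final answer: 3 hours and 59 minutes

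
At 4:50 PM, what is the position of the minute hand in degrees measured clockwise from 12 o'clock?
The minute hand moves 6 degrees per minute.
At 4:50: 50 x 6 = 300 degrees

Final answer: 300 degrees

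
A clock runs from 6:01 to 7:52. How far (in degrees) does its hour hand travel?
The hour hand moves 0.5 degrees per minute.
Time elapsed: 7:52 - 6:01 = 111 minutes
Angular displacement: 111 x 0.5 = 55.5 degrees

Final answer: 55.5 degrees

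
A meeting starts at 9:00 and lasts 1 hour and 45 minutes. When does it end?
Starting time: 9:00
Adding 45 minutes to 0 minutes: 0 + 45 = 45 minutes
Adding 1 hour: 9 + 1 = 10
Final time: 10:45

Final answer: 10:45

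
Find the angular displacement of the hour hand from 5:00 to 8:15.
The hour hand moves 0.5 degrees per minute.
Time elapsed: 8:15 - 5:00 = 195 minutes
Angular displacement: 195 x 0.5 = 97.5 degrees

Final answer: 97.5 degrees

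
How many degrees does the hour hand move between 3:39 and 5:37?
The hour hand moves 0.5 degrees per minute.
Time elapsed: 5:37 - 3:39 = 118 minutes
Angular displacement: 118 x 0.5 = 59 degrees

Final answer: 59 degrees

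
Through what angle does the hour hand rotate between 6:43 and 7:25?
The hour hand moves 0.5 degrees per minute.
Time elapsed: 7:25 - 6:43 = 42 minutes
Angular displacement: 42 x 0.5 = 21 degrees

Final answer: 21 degrees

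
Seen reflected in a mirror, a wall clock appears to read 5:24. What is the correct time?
Reflection across the vertical (12-6) axis maps a hand at angle A degrees to (360 - A) degrees, which sends a reading of T minutes past 12:00 to (720 - T) minutes past 12:00.
Mirror reads 5:24 = 324 minutes past 12:00.
Actual time: (720 - 324) mod 720 = 396 minutes = 6:36.

Final answer: 6:36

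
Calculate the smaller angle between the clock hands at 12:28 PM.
Hour hand position: 0 x 30 + 28 x 0.5 = 14 degrees
Minute hand position: 28 x 6 = 168 degrees
Difference: |14 - 168| = 154 degrees
The angle between the hands is 154 degrees

Final answer: 154 degrees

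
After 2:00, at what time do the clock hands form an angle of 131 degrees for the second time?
At t minutes past 2:00, the hour hand is at 30 x 2 + 0.5t degrees and the minute hand is at 6t degrees.
The smaller angle between them is 131 degrees when |30H - 5.5t| = 131 or |30H - 5.5t| = 229.
With H = 2, solve 30 x 2 - 5.5t = +/- target for each target:
  t = (30 x 2 - 131) / 5.5 = -12.91 (outside (0, 60))
  t = (30 x 2 + 131) / 5.5 = 34.73
  t = (30 x 2 - 229) / 5.5 = -30.73 (outside (0, 60))
  t = (30 x 2 + 229) / 5.5 = 52.55
Valid solutions in (0, 60): {34.73, 52.55} minutes.
The second occurrence is t = 52.55 minutes.
The hands form a 131-degree angle at 52.55 minutes past 2:00.

Final answer: 52.55 minutes past 2:00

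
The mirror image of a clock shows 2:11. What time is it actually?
Reflection across the vertical (12-6) axis maps a hand at angle A degrees to (360 - A) degrees, which sends a reading of T minutes past 12:00 to (720 - T) minutes past 12:00.
Mirror reads 2:11 = 131 minutes past 12:00.
Actual time: (720 - 131) mod 720 = 589 minutes = 9:49.

Final answer: 9:49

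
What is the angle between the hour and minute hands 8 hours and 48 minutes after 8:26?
First find the time 8 hours and 48 minutes after 8:26.
Total minutes: 8 x 60 + 26 + 8 x 60 + 48 = 1034.
1034 mod 720 = 314 minutes = 5:14.
Now compute the angle at 5:14:
Hour hand: 5 x 30 + 14 x 0.5 = 157 degrees
Minute hand: 14 x 6 = 84 degrees
Difference: |157 - 84| = 73 degrees
The angle is 73 degrees

Final answer: 73 degrees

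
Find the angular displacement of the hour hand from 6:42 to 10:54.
The hour hand moves 0.5 degrees per minute.
Time elapsed: 10:54 - 6:42 = 252 minutes
Angular displacement: 252 x 0.5 = 126 degrees

Final answer: 126 degrees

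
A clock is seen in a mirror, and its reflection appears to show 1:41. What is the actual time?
Reflection across the vertical (12-6) axis maps a hand at angle A degrees to (360 - A) degrees, which sends a reading of T minutes past 12:00 to (720 - T) minutes past 12:00.
Mirror reads 1:41 = 101 minutes past 12:00.
Actual time: (720 - 101) mod 720 = 619 minutes = 10:19.

Final answer: 10:19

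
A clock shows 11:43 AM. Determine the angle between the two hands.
Hour hand position: 11 x 30 + 43 x 0.5 = 351.5 degrees
Minute hand position: 43 x 6 = 258 degrees
Difference: |351.5 - 258| = 93.5 degrees
The angle between the hands is 93.5 degrees

Final answer: 93.5 degrees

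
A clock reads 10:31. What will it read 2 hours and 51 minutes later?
Starting time: 10:31
Adding 51 minutes to 31 minutes: 31 + 51 = 82 minutes = 1 hour and 22 minutes
Adding 2 hours: 10 + 2 + 1 (carry) = 13 - 12 = 1
Final time: 1:22

Final answer: 1:22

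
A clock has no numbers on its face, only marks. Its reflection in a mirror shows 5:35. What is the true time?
Reflection across the vertical (12-6) axis maps a hand at angle A degrees to (360 - A) degrees, which sends a reading of T minutes past 12:00 to (720 - T) minutes past 12:00.
Mirror reads 5:35 = 335 minutes past 12:00.
Actual time: (720 - 335) mod 720 = 385 minutes = 6:25.

Final answer: 6:25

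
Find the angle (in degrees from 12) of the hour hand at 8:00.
The hour hand moves 30 degrees per hour and 0.5 degrees per minute.
At 8:00: (8) x 30 + 0 x 0.5 = 240 + 0 = 240 degrees

Final answer: 240 degrees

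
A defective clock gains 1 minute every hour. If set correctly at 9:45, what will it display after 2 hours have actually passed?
For every 60 true minutes, the faulty clock advances 60 + 1 = 61 minutes.
True elapsed: 2 hours = 120 minutes.
Faulty clock advances: 120 x 61/60 = 122 minutes (drift: 2 minutes ahead).
Shown time: 9:45 + 122 minutes = 11:47.

Final answer: 11:47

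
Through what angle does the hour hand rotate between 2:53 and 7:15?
The hour hand moves 0.5 degrees per minute.
Time elapsed: 7:15 - 2:53 = 262 minutes
Angular displacement: 262 x 0.5 = 131 degrees

Final answer: 131 degrees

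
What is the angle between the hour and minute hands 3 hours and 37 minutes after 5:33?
First find the time 3 hours and 37 minutes after 5:33.
Total minutes: 5 x 60 + 33 + 3 x 60 + 37 = 550.
550 mod 720 = 550 minutes = 9:10.
Now compute the angle at 9:10:
Hour hand: 9 x 30 + 10 x 0.5 = 275 degrees
Minute hand: 10 x 6 = 60 degrees
Difference: |275 - 60| = 215 degrees
Smaller angle: 360 - 215 = 145 degrees

Final answer: 145 degrees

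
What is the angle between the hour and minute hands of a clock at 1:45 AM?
Hour hand position: 1 x 30 + 45 x 0.5 = 52.5 degrees
Minute hand position: 45 x 6 = 270 degrees
Difference: |52.5 - 270| = 217.5 degrees
Since 217.5 > 180, the smaller angle is 360 - 217.5 = 142.5 degrees

Final answer: 142.5 degrees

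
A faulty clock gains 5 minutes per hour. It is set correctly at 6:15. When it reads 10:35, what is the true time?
For every 60 true minutes, the faulty clock advances 65 minutes, so 1 faulty-clock minute corresponds to 60/65 true minutes.
From 6:15 to 10:35 on the faulty dial is 260 minutes.
True elapsed: 260 x 60/65 = 240 minutes = 4 hours.
True time: 6:15 + 4 hours = 10:15.

Final answer: 10:15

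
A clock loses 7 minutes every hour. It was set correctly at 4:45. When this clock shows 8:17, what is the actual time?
For every 60 true minutes, the faulty clock advances 53 minutes, so 1 faulty-clock minute corresponds to 60/53 true minutes.
From 4:45 to 8:17 on the faulty dial is 212 minutes.
True elapsed: 212 x 60/53 = 240 minutes = 4 hours.
True time: 4:45 + 4 hours = 8:45.

Final answer: 8:45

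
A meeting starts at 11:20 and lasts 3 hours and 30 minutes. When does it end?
Starting time: 11:20
Adding 30 minutes to 20 minutes: 20 + 30 = 50 minutes
Adding 3 hours: 11 + 3 = 14 - 12 = 2
Final time: 2:50

Final answer: 2:50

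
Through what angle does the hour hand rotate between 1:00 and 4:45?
The hour hand moves 0.5 degrees per minute.
Time elapsed: 4:45 - 1:00 = 225 minutes
Angular displacement: 225 x 0.5 = 112.5 degrees

Final answer: 112.5 degrees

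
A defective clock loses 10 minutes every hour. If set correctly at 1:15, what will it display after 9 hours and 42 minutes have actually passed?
For every 60 true minutes, the faulty clock advances 60 - 10 = 50 minutes.
True elapsed: 9 hours and 42 minutes = 582 minutes.
Faulty clock advances: 582 x 50/60 = 485 minutes (drift: 97 minutes behind).
Shown time: 1:15 + 485 minutes = 9:20.

Final answer: 9:20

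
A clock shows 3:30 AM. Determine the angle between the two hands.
Hour hand position: 3 x 30 + 30 x 0.5 = 105 degrees
Minute hand position: 30 x 6 = 180 degrees
Difference: |105 - 180| = 75 degrees
The angle between the hands is 75 degrees

Final answer: 75 degrees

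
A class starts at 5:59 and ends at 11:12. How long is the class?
From 5:59 to 11:12:
(11 x 60 + 12) - (5 x 60 + 59) = 672 - 359 = 313 minutes
= 5 hours and 13 minutes

Final answer: 5 hours and 13 minutes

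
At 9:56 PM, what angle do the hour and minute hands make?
Hour hand position: 9 x 30 + 56 x 0.5 = 298 degrees
Minute hand position: 56 x 6 = 336 degrees
Difference: |298 - 336| = 38 degrees
The angle between the hands is 38 degrees

Final answer: 38 degrees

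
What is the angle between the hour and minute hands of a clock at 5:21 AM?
Hour hand position: 5 x 30 + 21 x 0.5 = 160.5 degrees
Minute hand position: 21 x 6 = 126 degrees
Difference: |160.5 - 126| = 34.5 degrees
The angle between the hands is 34.5 degrees

Final answer: 34.5 degrees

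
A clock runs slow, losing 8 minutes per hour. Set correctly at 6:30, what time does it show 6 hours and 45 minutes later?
For every 60 true minutes, the faulty clock advances 60 - 8 = 52 minutes.
True elapsed: 6 hours and 45 minutes = 405 minutes.
Faulty clock advances: 405 x 52/60 = 351 minutes (drift: 54 minutes behind).
Shown time: 6:30 + 351 minutes = 12:21.

Final answer: 12:21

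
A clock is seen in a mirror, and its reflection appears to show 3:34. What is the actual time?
Reflection across the vertical (12-6) axis maps a hand at angle A degrees to (360 - A) degrees, which sends a reading of T minutes past 12:00 to (720 - T) minutes past 12:00.
Mirror reads 3:34 = 214 minutes past 12:00.
Actual time: (720 - 214) mod 720 = 506 minutes = 8:26.

Final answer: 8:26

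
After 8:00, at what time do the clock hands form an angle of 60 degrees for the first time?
At t minutes past 8:00, the hour hand is at 30 x 8 + 0.5t degrees and the minute hand is at 6t degrees.
The smaller angle between them is 60 degrees when |30H - 5.5t| = 60 or |30H - 5.5t| = 300.
With H = 8, solve 30 x 8 - 5.5t = +/- target for each target:
  t = (30 x 8 - 60) / 5.5 = 32.73
  t = (30 x 8 + 60) / 5.5 = 54.55
  t = (30 x 8 - 300) / 5.5 = -10.91 (outside (0, 60))
  t = (30 x 8 + 300) / 5.5 = 98.18 (outside (0, 60))
Valid solutions in (0, 60): {32.73, 54.55} minutes.
The first occurrence is t = 32.73 minutes.
The hands form a 60-degree angle at 32.73 minutes past 8:00.

Final answer: 32.73 minutes past 8:00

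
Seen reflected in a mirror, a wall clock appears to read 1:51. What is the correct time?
Reflection across the vertical (12-6) axis maps a hand at angle A degrees to (360 - A) degrees, which sends a reading of T minutes past 12:00 to (720 - T) minutes past 12:00.
Mirror reads 1:51 = 111 minutes past 12:00.
Actual time: (720 - 111) mod 720 = 609 minutes = 10:09.

Final answer: 10:09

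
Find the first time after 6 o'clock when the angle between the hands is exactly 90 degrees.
At t minutes past 6:00, the hour hand is at 30 x 6 + 0.5t degrees and the minute hand is at 6t degrees.
The smaller angle between them is 90 degrees when |30H - 5.5t| = 90 or |30H - 5.5t| = 270.
With H = 6, solve 30 x 6 - 5.5t = +/- target for each target:
  t = (30 x 6 - 90) / 5.5 = 16.36
  t = (30 x 6 + 90) / 5.5 = 49.09
  t = (30 x 6 - 270) / 5.5 = -16.36 (outside (0, 60))
  t = (30 x 6 + 270) / 5.5 = 81.82 (outside (0, 60))
Valid solutions in (0, 60): {16.36, 49.09} minutes.
The first occurrence is t = 16.36 minutes.
The hands form a 90-degree angle at 16.36 minutes past 6:00.

Final answer: 16.36 minutes past 6:00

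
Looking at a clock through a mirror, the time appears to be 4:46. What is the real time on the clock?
Reflection across the vertical (12-6) axis maps a hand at angle A degrees to (360 - A) degrees, which sends a reading of T minutes past 12:00 to (720 - T) minutes past 12:00.
Mirror reads 4:46 = 286 minutes past 12:00.
Actual time: (720 - 286) mod 720 = 434 minutes = 7:14.

Final answer: 7:14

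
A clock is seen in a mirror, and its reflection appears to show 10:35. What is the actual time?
Reflection across the vertical (12-6) axis maps a hand at angle A degrees to (360 - A) degrees, which sends a reading of T minutes past 12:00 to (720 - T) minutes past 12:00.
Mirror reads 10:35 = 635 minutes past 12:00.
Actual time: (720 - 635) mod 720 = 85 minutes = 1:25.

Final answer: 1:25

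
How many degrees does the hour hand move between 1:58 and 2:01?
The hour hand moves 0.5 degrees per minute.
Time elapsed: 2:01 - 1:58 = 3 minutes
Angular displacement: 3 x 0.5 = 1.5 degrees

Final answer: 1.5 degrees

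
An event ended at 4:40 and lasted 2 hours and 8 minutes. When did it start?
Starting time: 4:40 = 280 total minutes past 12:00
Subtracting: 2 hours and 8 minutes = 128 minutes
280 - 128 = 152 minutes
= 2 hours and 32 minutes past 12:00 = 2:32

Final answer: 2:32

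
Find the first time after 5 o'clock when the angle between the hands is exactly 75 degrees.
At t minutes past 5:00, the hour hand is at 30 x 5 + 0.5t degrees and the minute hand is at 6t degrees.
The smaller angle between them is 75 degrees when |30H - 5.5t| = 75 or |30H - 5.5t| = 285.
With H = 5, solve 30 x 5 - 5.5t = +/- target for each target:
  t = (30 x 5 - 75) / 5.5 = 13.64
  t = (30 x 5 + 75) / 5.5 = 40.91
  t = (30 x 5 - 285) / 5.5 = -24.55 (outside (0, 60))
  t = (30 x 5 + 285) / 5.5 = 79.09 (outside (0, 60))
Valid solutions in (0, 60): {13.64, 40.91} minutes.
The first occurrence is t = 13.64 minutes.
The hands form a 75-degree angle at 13.64 minutes past 5:00.

Final answer: 13.64 minutes past 5:00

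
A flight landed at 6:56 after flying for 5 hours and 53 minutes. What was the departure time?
Starting time: 6:56 = 416 total minutes past 12:00
Subtracting: 5 hours and 53 minutes = 353 minutes
416 - 353 = 63 minutes
= 1 hour and 3 minutes past 12:00 = 1:03

Final answer: 1:03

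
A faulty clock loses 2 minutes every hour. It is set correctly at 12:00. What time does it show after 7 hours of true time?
For every 60 true minutes, the faulty clock advances 60 - 2 = 58 minutes.
True elapsed: 7 hours = 420 minutes.
Faulty clock advances: 420 x 58/60 = 406 minutes (drift: 14 minutes behind).
Shown time: 12:00 + 406 minutes = 6:46.

Final answer: 6:46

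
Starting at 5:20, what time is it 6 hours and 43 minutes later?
Starting time: 5:20
Adding 43 minutes to 20 minutes: 20 + 43 = 63 minutes = 1 hour and 3 minutes
Adding 6 hours: 5 + 6 + 1 (carry) = 12
Final time: 12:03

Final answer: 12:03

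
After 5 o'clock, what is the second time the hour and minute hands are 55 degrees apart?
At t minutes past 5:00, the hour hand is at 30 x 5 + 0.5t degrees and the minute hand is at 6t degrees.
The smaller angle between them is 55 degrees when |30H - 5.5t| = 55 or |30H - 5.5t| = 305.
With H = 5, solve 30 x 5 - 5.5t = +/- target for each target:
  t = (30 x 5 - 55) / 5.5 = 17.27
  t = (30 x 5 + 55) / 5.5 = 37.27
  t = (30 x 5 - 305) / 5.5 = -28.18 (outside (0, 60))
  t = (30 x 5 + 305) / 5.5 = 82.73 (outside (0, 60))
Valid solutions in (0, 60): {17.27, 37.27} minutes.
The second occurrence is t = 37.27 minutes.
The hands form a 55-degree angle at 37.27 minutes past 5:00.

Final answer: 37.27 minutes past 5:00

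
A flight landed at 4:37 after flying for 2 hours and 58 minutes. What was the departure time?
Starting time: 4:37 = 277 total minutes past 12:00
Subtracting: 2 hours and 58 minutes = 178 minutes
277 - 178 = 99 minutes
= 1 hour and 39 minutes past 12:00 = 1:39

Final answer: 1:39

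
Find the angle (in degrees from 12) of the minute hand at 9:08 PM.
The minute hand moves 6 degrees per minute.
At 9:08: 8 x 6 = 48 degrees

Final answer: 48 degrees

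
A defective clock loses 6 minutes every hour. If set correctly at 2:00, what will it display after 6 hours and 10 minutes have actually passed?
For every 60 true minutes, the faulty clock advances 60 - 6 = 54 minutes.
True elapsed: 6 hours and 10 minutes = 370 minutes.
Faulty clock advances: 370 x 54/60 = 333 minutes (drift: 37 minutes behind).
Shown time: 2:00 + 333 minutes = 7:33.

Final answer: 7:33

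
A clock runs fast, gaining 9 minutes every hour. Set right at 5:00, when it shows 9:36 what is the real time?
For every 60 true minutes, the faulty clock advances 69 minutes, so 1 faulty-clock minute corresponds to 60/69 true minutes.
From 5:00 to 9:36 on the faulty dial is 276 minutes.
True elapsed: 276 x 60/69 = 240 minutes = 4 hours.
True time: 5:00 + 4 hours = 9:00.

Final answer: 9:00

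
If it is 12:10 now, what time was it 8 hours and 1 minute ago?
Starting time: 12:10 = 10 total minutes past 12:00
Subtracting: 8 hours and 1 minute = 481 minutes
10 - 481 = -471 (negative, add 12 hours = 720) = 249 minutes
= 4 hours and 9 minutes past 12:00 = 4:09

Final answer: 4:09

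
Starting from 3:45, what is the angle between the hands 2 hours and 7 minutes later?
First find the time 2 hours and 7 minutes after 3:45.
Total minutes: 3 x 60 + 45 + 2 x 60 + 7 = 352.
352 mod 720 = 352 minutes = 5:52.
Now compute the angle at 5:52:
Hour hand: 5 x 30 + 52 x 0.5 = 176 degrees
Minute hand: 52 x 6 = 312 degrees
Difference: |176 - 312| = 136 degrees
The angle is 136 degrees

Final answer: 136 degrees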